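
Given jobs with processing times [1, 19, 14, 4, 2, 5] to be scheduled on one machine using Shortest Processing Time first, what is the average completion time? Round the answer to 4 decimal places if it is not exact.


Sort jobs by processing time (SPT order): [1, 2, 4, 5, 14, 19]
Compute completion times sequentially:
  Job 1: processing = 1, completes at 1
  Job 2: processing = 2, completes at 3
  Job 3: processing = 4, completes at 7
  Job 4: processing = 5, completes at 12
  Job 5: processing = 14, completes at 26
  Job 6: processing = 19, completes at 45
Sum of completion times = 94
Average completion time = 94/6 = 15.6667

15.6667


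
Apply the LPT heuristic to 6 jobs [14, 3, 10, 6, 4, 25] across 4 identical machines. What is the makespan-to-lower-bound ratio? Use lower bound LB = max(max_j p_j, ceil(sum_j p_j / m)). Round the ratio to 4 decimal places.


LPT order: [25, 14, 10, 6, 4, 3]
Machine loads after assignment: [25, 14, 13, 10]
LPT makespan = 25
Lower bound = max(max_job, ceil(total/4)) = max(25, 16) = 25
Ratio = 25 / 25 = 1.0

1.0


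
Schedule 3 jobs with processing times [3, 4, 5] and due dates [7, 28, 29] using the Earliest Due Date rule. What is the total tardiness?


Sort by due date (EDD order): [(3, 7), (4, 28), (5, 29)]
Compute completion times and tardiness:
  Job 1: p=3, d=7, C=3, tardiness=max(0,3-7)=0
  Job 2: p=4, d=28, C=7, tardiness=max(0,7-28)=0
  Job 3: p=5, d=29, C=12, tardiness=max(0,12-29)=0
Total tardiness = 0

0


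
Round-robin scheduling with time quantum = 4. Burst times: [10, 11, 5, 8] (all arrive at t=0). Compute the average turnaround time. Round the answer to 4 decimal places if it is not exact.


Time quantum = 4
Execution trace:
  J1 runs 4 units, time = 4
  J2 runs 4 units, time = 8
  J3 runs 4 units, time = 12
  J4 runs 4 units, time = 16
  J1 runs 4 units, time = 20
  J2 runs 4 units, time = 24
  J3 runs 1 units, time = 25
  J4 runs 4 units, time = 29
  J1 runs 2 units, time = 31
  J2 runs 3 units, time = 34
Finish times: [31, 34, 25, 29]
Average turnaround = 119/4 = 29.75

29.75


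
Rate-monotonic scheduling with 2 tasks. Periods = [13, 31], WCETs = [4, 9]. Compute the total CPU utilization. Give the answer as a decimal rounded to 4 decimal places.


Compute individual utilizations (exact fractions):
  Task 1: C/T = 4/13 (approx. 0.3077)
  Task 2: C/T = 9/31 (approx. 0.2903)
Total utilization U = 4/13 + 9/31 = 241/403
Rounded to 4 decimal places: U = 0.5980
RM (Liu & Layland) bound for 2 tasks = 0.828427; compare with U = 241/403 (approx. 0.598015)
U <= bound, so schedulable by RM sufficient condition.

0.5980


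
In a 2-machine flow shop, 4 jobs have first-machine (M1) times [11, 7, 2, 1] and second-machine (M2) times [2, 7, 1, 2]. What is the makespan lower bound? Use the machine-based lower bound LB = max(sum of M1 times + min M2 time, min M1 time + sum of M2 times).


LB1 = sum(M1 times) + min(M2 times) = 21 + 1 = 22
LB2 = min(M1 times) + sum(M2 times) = 1 + 12 = 13
Lower bound = max(LB1, LB2) = max(22, 13) = 22

22


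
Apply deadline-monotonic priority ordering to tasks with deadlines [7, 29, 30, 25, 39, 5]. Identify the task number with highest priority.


Sort tasks by relative deadline (ascending):
  Task 6: deadline = 5
  Task 1: deadline = 7
  Task 4: deadline = 25
  Task 2: deadline = 29
  Task 3: deadline = 30
  Task 5: deadline = 39
Priority order (highest first): [6, 1, 4, 2, 3, 5]
Highest priority task = 6

6


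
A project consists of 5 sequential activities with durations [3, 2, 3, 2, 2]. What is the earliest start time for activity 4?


Activity 4 starts after activities 1 through 3 complete.
Predecessor durations: [3, 2, 3]
ES = 3 + 2 + 3 = 8

8


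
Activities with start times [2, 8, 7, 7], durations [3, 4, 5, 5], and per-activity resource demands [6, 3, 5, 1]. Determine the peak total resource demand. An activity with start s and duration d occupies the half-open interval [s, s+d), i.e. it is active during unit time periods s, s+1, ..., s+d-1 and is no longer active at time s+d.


Each activity i is active on [start_i, start_i + duration_i).
Compute total resource usage per time slot:
  t=0: active resources = [], total = 0
  t=1: active resources = [], total = 0
  t=2: active resources = [6], total = 6
  t=3: active resources = [6], total = 6
  t=4: active resources = [6], total = 6
  t=5: active resources = [], total = 0
  t=6: active resources = [], total = 0
  t=7: active resources = [5, 1], total = 6
  t=8: active resources = [3, 5, 1], total = 9
  t=9: active resources = [3, 5, 1], total = 9
  t=10: active resources = [3, 5, 1], total = 9
  t=11: active resources = [3, 5, 1], total = 9
Peak resource demand = 9

9


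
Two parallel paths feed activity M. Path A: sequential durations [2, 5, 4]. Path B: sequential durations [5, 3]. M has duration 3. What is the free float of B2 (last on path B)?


ES(B2) = sum of predecessors on chain B = 5
EF(B2) = ES + duration = 5 + 3 = 8
Successor of B2 is M. ES(M) = max(sum(A), sum(B)) = max(11, 8) = 11
Free float = ES(successor) - EF(current) = 11 - 8 = 3

3


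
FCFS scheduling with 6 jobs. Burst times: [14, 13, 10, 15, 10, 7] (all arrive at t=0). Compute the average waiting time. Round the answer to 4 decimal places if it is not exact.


FCFS order (as given): [14, 13, 10, 15, 10, 7]
Waiting times:
  Job 1: wait = 0
  Job 2: wait = 14
  Job 3: wait = 27
  Job 4: wait = 37
  Job 5: wait = 52
  Job 6: wait = 62
Sum of waiting times = 192
Average waiting time = 192/6 = 32.0

32.0


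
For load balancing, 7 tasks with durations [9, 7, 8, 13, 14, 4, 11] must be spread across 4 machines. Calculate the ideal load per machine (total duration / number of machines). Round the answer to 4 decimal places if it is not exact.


Total processing time = 9 + 7 + 8 + 13 + 14 + 4 + 11 = 66
Number of machines = 4
Ideal balanced load = 66 / 4 = 16.5

16.5


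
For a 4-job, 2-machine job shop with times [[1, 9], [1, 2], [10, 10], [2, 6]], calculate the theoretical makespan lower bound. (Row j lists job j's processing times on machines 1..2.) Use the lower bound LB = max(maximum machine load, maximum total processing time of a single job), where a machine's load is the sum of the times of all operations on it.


Machine loads:
  Machine 1: 1 + 1 + 10 + 2 = 14
  Machine 2: 9 + 2 + 10 + 6 = 27
Max machine load = 27
Job totals:
  Job 1: 10
  Job 2: 3
  Job 3: 20
  Job 4: 8
Max job total = 20
Lower bound = max(27, 20) = 27

27


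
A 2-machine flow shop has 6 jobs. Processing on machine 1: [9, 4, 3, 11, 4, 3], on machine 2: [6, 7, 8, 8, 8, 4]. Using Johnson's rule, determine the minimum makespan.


Apply Johnson's rule:
  Group 1 (a <= b): [(3, 3, 8), (6, 3, 4), (2, 4, 7), (5, 4, 8)]
  Group 2 (a > b): [(4, 11, 8), (1, 9, 6)]
Optimal job order: [3, 6, 2, 5, 4, 1]
Schedule:
  Job 3: M1 done at 3, M2 done at 11
  Job 6: M1 done at 6, M2 done at 15
  Job 2: M1 done at 10, M2 done at 22
  Job 5: M1 done at 14, M2 done at 30
  Job 4: M1 done at 25, M2 done at 38
  Job 1: M1 done at 34, M2 done at 44
Makespan = 44

44


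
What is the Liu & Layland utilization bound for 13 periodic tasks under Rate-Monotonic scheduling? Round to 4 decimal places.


Compute 2^(1/13) = 1.0547660765
Subtract 1: 1.0547660765 - 1 = 0.0547660765
Multiply by n: 13 * 0.0547660765 = 0.7119589945
Round to 4 dp: 0.7120

0.7120


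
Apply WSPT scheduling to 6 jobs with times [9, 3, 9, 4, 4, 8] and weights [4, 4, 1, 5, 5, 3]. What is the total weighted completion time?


Compute p/w ratios and sort ascending (WSPT): [(3, 4), (4, 5), (4, 5), (9, 4), (8, 3), (9, 1)]
Compute weighted completion times:
  Job (p=3,w=4): C=3, w*C=4*3=12
  Job (p=4,w=5): C=7, w*C=5*7=35
  Job (p=4,w=5): C=11, w*C=5*11=55
  Job (p=9,w=4): C=20, w*C=4*20=80
  Job (p=8,w=3): C=28, w*C=3*28=84
  Job (p=9,w=1): C=37, w*C=1*37=37
Total weighted completion time = 303

303


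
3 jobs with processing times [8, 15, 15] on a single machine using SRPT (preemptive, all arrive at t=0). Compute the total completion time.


Since all jobs arrive at t=0, SRPT equals SPT ordering.
SPT order: [8, 15, 15]
Completion times:
  Job 1: p=8, C=8
  Job 2: p=15, C=23
  Job 3: p=15, C=38
Total completion time = 8 + 23 + 38 = 69

69


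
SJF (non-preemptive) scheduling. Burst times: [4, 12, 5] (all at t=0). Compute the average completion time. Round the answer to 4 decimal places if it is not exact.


SJF order (ascending): [4, 5, 12]
Completion times:
  Job 1: burst=4, C=4
  Job 2: burst=5, C=9
  Job 3: burst=12, C=21
Average completion = 34/3 = 11.3333

11.3333


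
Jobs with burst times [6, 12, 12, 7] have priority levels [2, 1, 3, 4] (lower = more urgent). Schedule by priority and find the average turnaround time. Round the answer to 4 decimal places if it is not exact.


Sort by priority (ascending = highest first):
Order: [(1, 12), (2, 6), (3, 12), (4, 7)]
Completion times:
  Priority 1, burst=12, C=12
  Priority 2, burst=6, C=18
  Priority 3, burst=12, C=30
  Priority 4, burst=7, C=37
Average turnaround = 97/4 = 24.25

24.25


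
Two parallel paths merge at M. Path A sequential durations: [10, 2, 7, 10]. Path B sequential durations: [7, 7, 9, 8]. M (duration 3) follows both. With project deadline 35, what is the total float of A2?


Forward pass: ES(A2) = sum of predecessors on chain A = 10
EF = ES + duration = 10 + 2 = 12
Backward pass: LF(M) = deadline = 35; LS(M) = 35 - 3 = 32
LF(A2) = LS(M) - sum(successors on chain A) = 32 - 17 = 15
LS = LF - duration = 15 - 2 = 13
Total float = LS - ES = 13 - 10 = 3

3


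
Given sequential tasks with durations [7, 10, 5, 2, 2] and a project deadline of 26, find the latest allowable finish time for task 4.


LF(activity 4) = deadline - sum of successor durations
Successors: activities 5 through 5 with durations [2]
Sum of successor durations = 2
LF = 26 - 2 = 24

24


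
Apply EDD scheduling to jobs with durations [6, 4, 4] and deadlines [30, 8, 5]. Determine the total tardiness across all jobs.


Sort by due date (EDD order): [(4, 5), (4, 8), (6, 30)]
Compute completion times and tardiness:
  Job 1: p=4, d=5, C=4, tardiness=max(0,4-5)=0
  Job 2: p=4, d=8, C=8, tardiness=max(0,8-8)=0
  Job 3: p=6, d=30, C=14, tardiness=max(0,14-30)=0
Total tardiness = 0

0


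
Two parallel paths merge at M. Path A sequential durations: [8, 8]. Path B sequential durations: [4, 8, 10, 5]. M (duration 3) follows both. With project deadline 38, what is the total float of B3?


Forward pass: ES(B3) = sum of predecessors on chain B = 12
EF = ES + duration = 12 + 10 = 22
Backward pass: LF(M) = deadline = 38; LS(M) = 38 - 3 = 35
LF(B3) = LS(M) - sum(successors on chain B) = 35 - 5 = 30
LS = LF - duration = 30 - 10 = 20
Total float = LS - ES = 20 - 12 = 8

8


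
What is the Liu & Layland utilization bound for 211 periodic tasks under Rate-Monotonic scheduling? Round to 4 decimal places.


Compute 2^(1/211) = 1.0032904594
Subtract 1: 1.0032904594 - 1 = 0.0032904594
Multiply by n: 211 * 0.0032904594 = 0.6942869334
Round to 4 dp: 0.6943

0.6943


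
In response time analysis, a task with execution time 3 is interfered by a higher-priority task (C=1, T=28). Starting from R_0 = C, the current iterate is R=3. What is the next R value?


R_next = C + ceil(R_prev / T_hp) * C_hp
ceil(3 / 28) = ceil(0.1071) = 1
Interference = 1 * 1 = 1
R_next = 3 + 1 = 4

4


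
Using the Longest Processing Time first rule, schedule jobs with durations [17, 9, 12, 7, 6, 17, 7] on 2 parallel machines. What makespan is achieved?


Sort jobs in decreasing order (LPT): [17, 17, 12, 9, 7, 7, 6]
Assign each job to the least loaded machine:
  Machine 1: jobs [17, 12, 7], load = 36
  Machine 2: jobs [17, 9, 7, 6], load = 39
Makespan = max load = 39

39


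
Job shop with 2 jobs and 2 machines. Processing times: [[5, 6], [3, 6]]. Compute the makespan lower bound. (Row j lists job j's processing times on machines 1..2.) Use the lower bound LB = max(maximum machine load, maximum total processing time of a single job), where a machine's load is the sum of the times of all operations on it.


Machine loads:
  Machine 1: 5 + 3 = 8
  Machine 2: 6 + 6 = 12
Max machine load = 12
Job totals:
  Job 1: 11
  Job 2: 9
Max job total = 11
Lower bound = max(12, 11) = 12

12


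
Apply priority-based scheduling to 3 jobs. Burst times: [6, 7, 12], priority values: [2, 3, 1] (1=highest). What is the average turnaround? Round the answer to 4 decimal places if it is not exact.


Sort by priority (ascending = highest first):
Order: [(1, 12), (2, 6), (3, 7)]
Completion times:
  Priority 1, burst=12, C=12
  Priority 2, burst=6, C=18
  Priority 3, burst=7, C=25
Average turnaround = 55/3 = 18.3333

18.3333


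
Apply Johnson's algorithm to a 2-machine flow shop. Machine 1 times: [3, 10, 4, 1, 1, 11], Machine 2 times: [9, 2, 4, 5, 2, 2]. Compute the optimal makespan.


Apply Johnson's rule:
  Group 1 (a <= b): [(4, 1, 5), (5, 1, 2), (1, 3, 9), (3, 4, 4)]
  Group 2 (a > b): [(2, 10, 2), (6, 11, 2)]
Optimal job order: [4, 5, 1, 3, 2, 6]
Schedule:
  Job 4: M1 done at 1, M2 done at 6
  Job 5: M1 done at 2, M2 done at 8
  Job 1: M1 done at 5, M2 done at 17
  Job 3: M1 done at 9, M2 done at 21
  Job 2: M1 done at 19, M2 done at 23
  Job 6: M1 done at 30, M2 done at 32
Makespan = 32

32


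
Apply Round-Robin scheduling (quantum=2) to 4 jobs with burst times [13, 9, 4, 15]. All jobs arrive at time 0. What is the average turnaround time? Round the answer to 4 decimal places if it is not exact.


Time quantum = 2
Execution trace:
  J1 runs 2 units, time = 2
  J2 runs 2 units, time = 4
  J3 runs 2 units, time = 6
  J4 runs 2 units, time = 8
  J1 runs 2 units, time = 10
  J2 runs 2 units, time = 12
  J3 runs 2 units, time = 14
  J4 runs 2 units, time = 16
  J1 runs 2 units, time = 18
  J2 runs 2 units, time = 20
  J4 runs 2 units, time = 22
  J1 runs 2 units, time = 24
  J2 runs 2 units, time = 26
  J4 runs 2 units, time = 28
  J1 runs 2 units, time = 30
  J2 runs 1 units, time = 31
  J4 runs 2 units, time = 33
  J1 runs 2 units, time = 35
  J4 runs 2 units, time = 37
  J1 runs 1 units, time = 38
  J4 runs 2 units, time = 40
  J4 runs 1 units, time = 41
Finish times: [38, 31, 14, 41]
Average turnaround = 124/4 = 31.0

31.0


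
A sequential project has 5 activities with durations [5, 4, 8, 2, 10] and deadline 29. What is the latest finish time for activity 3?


LF(activity 3) = deadline - sum of successor durations
Successors: activities 4 through 5 with durations [2, 10]
Sum of successor durations = 12
LF = 29 - 12 = 17

17


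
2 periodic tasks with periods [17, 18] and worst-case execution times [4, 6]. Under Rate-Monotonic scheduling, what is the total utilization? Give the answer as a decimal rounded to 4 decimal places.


Compute individual utilizations (exact fractions):
  Task 1: C/T = 4/17 (approx. 0.2353)
  Task 2: C/T = 6/18 = 1/3 (approx. 0.3333)
Total utilization U = 4/17 + 1/3 = 29/51
Rounded to 4 decimal places: U = 0.5686
RM (Liu & Layland) bound for 2 tasks = 0.828427; compare with U = 29/51 (approx. 0.568627)
U <= bound, so schedulable by RM sufficient condition.

0.5686


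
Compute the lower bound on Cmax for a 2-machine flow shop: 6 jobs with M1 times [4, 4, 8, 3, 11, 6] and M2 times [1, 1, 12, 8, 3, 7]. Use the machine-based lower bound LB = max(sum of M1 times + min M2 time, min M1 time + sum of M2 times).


LB1 = sum(M1 times) + min(M2 times) = 36 + 1 = 37
LB2 = min(M1 times) + sum(M2 times) = 3 + 32 = 35
Lower bound = max(LB1, LB2) = max(37, 35) = 37

37


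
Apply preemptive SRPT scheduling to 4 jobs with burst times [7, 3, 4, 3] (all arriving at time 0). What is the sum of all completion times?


Since all jobs arrive at t=0, SRPT equals SPT ordering.
SPT order: [3, 3, 4, 7]
Completion times:
  Job 1: p=3, C=3
  Job 2: p=3, C=6
  Job 3: p=4, C=10
  Job 4: p=7, C=17
Total completion time = 3 + 6 + 10 + 17 = 36

36


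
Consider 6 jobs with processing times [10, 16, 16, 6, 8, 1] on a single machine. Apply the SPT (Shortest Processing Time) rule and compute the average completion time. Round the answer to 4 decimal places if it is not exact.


Sort jobs by processing time (SPT order): [1, 6, 8, 10, 16, 16]
Compute completion times sequentially:
  Job 1: processing = 1, completes at 1
  Job 2: processing = 6, completes at 7
  Job 3: processing = 8, completes at 15
  Job 4: processing = 10, completes at 25
  Job 5: processing = 16, completes at 41
  Job 6: processing = 16, completes at 57
Sum of completion times = 146
Average completion time = 146/6 = 24.3333

24.3333


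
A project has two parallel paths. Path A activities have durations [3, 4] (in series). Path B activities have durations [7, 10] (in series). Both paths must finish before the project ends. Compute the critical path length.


Path A total = 3 + 4 = 7
Path B total = 7 + 10 = 17
Critical path = longest path = max(7, 17) = 17

17


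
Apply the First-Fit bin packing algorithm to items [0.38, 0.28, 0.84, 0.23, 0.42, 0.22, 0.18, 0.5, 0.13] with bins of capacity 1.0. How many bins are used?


Place items sequentially using First-Fit:
  Item 0.38 -> new Bin 1
  Item 0.28 -> Bin 1 (now 0.66)
  Item 0.84 -> new Bin 2
  Item 0.23 -> Bin 1 (now 0.89)
  Item 0.42 -> new Bin 3
  Item 0.22 -> Bin 3 (now 0.64)
  Item 0.18 -> Bin 3 (now 0.82)
  Item 0.5 -> new Bin 4
  Item 0.13 -> Bin 2 (now 0.97)
Total bins used = 4

4


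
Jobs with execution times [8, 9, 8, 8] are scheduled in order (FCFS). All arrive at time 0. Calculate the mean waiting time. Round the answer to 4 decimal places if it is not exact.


FCFS order (as given): [8, 9, 8, 8]
Waiting times:
  Job 1: wait = 0
  Job 2: wait = 8
  Job 3: wait = 17
  Job 4: wait = 25
Sum of waiting times = 50
Average waiting time = 50/4 = 12.5

12.5


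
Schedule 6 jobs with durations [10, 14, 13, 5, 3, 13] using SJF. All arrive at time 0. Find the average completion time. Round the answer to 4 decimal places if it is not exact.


SJF order (ascending): [3, 5, 10, 13, 13, 14]
Completion times:
  Job 1: burst=3, C=3
  Job 2: burst=5, C=8
  Job 3: burst=10, C=18
  Job 4: burst=13, C=31
  Job 5: burst=13, C=44
  Job 6: burst=14, C=58
Average completion = 162/6 = 27.0

27.0


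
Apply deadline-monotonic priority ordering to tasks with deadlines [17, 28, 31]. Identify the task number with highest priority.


Sort tasks by relative deadline (ascending):
  Task 1: deadline = 17
  Task 2: deadline = 28
  Task 3: deadline = 31
Priority order (highest first): [1, 2, 3]
Highest priority task = 1

1


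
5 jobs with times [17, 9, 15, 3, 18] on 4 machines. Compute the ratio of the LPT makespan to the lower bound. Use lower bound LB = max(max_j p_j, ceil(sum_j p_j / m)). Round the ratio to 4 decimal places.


LPT order: [18, 17, 15, 9, 3]
Machine loads after assignment: [18, 17, 15, 12]
LPT makespan = 18
Lower bound = max(max_job, ceil(total/4)) = max(18, 16) = 18
Ratio = 18 / 18 = 1.0

1.0


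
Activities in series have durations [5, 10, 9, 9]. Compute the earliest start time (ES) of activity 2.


Activity 2 starts after activities 1 through 1 complete.
Predecessor durations: [5]
ES = 5 = 5

5


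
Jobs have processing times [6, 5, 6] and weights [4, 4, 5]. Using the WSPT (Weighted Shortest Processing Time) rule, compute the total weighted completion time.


Compute p/w ratios and sort ascending (WSPT): [(6, 5), (5, 4), (6, 4)]
Compute weighted completion times:
  Job (p=6,w=5): C=6, w*C=5*6=30
  Job (p=5,w=4): C=11, w*C=4*11=44
  Job (p=6,w=4): C=17, w*C=4*17=68
Total weighted completion time = 142

142


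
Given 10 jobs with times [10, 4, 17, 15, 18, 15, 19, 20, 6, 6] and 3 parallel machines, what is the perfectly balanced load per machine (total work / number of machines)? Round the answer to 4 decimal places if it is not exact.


Total processing time = 10 + 4 + 17 + 15 + 18 + 15 + 19 + 20 + 6 + 6 = 130
Number of machines = 3
Ideal balanced load = 130 / 3 = 43.3333

43.3333


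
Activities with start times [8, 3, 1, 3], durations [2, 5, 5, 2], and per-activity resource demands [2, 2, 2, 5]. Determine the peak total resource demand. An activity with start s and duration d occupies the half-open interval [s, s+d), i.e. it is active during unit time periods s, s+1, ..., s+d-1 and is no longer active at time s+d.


Each activity i is active on [start_i, start_i + duration_i).
Compute total resource usage per time slot:
  t=0: active resources = [], total = 0
  t=1: active resources = [2], total = 2
  t=2: active resources = [2], total = 2
  t=3: active resources = [2, 2, 5], total = 9
  t=4: active resources = [2, 2, 5], total = 9
  t=5: active resources = [2, 2], total = 4
  t=6: active resources = [2], total = 2
  t=7: active resources = [2], total = 2
  t=8: active resources = [2], total = 2
  t=9: active resources = [2], total = 2
Peak resource demand = 9

9


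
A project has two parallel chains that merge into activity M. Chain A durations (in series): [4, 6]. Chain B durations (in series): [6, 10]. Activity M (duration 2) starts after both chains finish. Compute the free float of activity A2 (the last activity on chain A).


ES(A2) = sum of predecessors on chain A = 4
EF(A2) = ES + duration = 4 + 6 = 10
Successor of A2 is M. ES(M) = max(sum(A), sum(B)) = max(10, 16) = 16
Free float = ES(successor) - EF(current) = 16 - 10 = 6

6


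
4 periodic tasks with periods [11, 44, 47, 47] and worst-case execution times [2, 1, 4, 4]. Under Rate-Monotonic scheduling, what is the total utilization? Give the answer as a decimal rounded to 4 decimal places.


Compute individual utilizations (exact fractions):
  Task 1: C/T = 2/11 (approx. 0.1818)
  Task 2: C/T = 1/44 (approx. 0.0227)
  Task 3: C/T = 4/47 (approx. 0.0851)
  Task 4: C/T = 4/47 (approx. 0.0851)
Total utilization U = 2/11 + 1/44 + 4/47 + 4/47 = 775/2068
Rounded to 4 decimal places: U = 0.3748
RM (Liu & Layland) bound for 4 tasks = 0.756828; compare with U = 775/2068 (approx. 0.374758)
U <= bound, so schedulable by RM sufficient condition.

0.3748


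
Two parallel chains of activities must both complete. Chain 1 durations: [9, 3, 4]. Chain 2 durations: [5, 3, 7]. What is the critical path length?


Path A total = 9 + 3 + 4 = 16
Path B total = 5 + 3 + 7 = 15
Critical path = longest path = max(16, 15) = 16

16


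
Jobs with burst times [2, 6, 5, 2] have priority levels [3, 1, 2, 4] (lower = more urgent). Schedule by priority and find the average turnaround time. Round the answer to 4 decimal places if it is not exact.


Sort by priority (ascending = highest first):
Order: [(1, 6), (2, 5), (3, 2), (4, 2)]
Completion times:
  Priority 1, burst=6, C=6
  Priority 2, burst=5, C=11
  Priority 3, burst=2, C=13
  Priority 4, burst=2, C=15
Average turnaround = 45/4 = 11.25

11.25


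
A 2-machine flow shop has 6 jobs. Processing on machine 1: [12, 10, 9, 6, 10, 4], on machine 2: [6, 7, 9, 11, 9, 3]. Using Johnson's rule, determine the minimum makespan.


Apply Johnson's rule:
  Group 1 (a <= b): [(4, 6, 11), (3, 9, 9)]
  Group 2 (a > b): [(5, 10, 9), (2, 10, 7), (1, 12, 6), (6, 4, 3)]
Optimal job order: [4, 3, 5, 2, 1, 6]
Schedule:
  Job 4: M1 done at 6, M2 done at 17
  Job 3: M1 done at 15, M2 done at 26
  Job 5: M1 done at 25, M2 done at 35
  Job 2: M1 done at 35, M2 done at 42
  Job 1: M1 done at 47, M2 done at 53
  Job 6: M1 done at 51, M2 done at 56
Makespan = 56

56


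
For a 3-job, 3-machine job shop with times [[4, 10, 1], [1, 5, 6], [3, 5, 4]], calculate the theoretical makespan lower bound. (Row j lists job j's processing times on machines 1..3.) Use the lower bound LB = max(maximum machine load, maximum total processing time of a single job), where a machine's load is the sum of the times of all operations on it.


Machine loads:
  Machine 1: 4 + 1 + 3 = 8
  Machine 2: 10 + 5 + 5 = 20
  Machine 3: 1 + 6 + 4 = 11
Max machine load = 20
Job totals:
  Job 1: 15
  Job 2: 12
  Job 3: 12
Max job total = 15
Lower bound = max(20, 15) = 20

20


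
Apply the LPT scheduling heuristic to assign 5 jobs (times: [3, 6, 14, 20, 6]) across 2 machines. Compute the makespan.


Sort jobs in decreasing order (LPT): [20, 14, 6, 6, 3]
Assign each job to the least loaded machine:
  Machine 1: jobs [20, 6], load = 26
  Machine 2: jobs [14, 6, 3], load = 23
Makespan = max load = 26

26


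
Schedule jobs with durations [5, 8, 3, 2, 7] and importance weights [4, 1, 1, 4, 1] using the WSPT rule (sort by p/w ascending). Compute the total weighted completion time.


Compute p/w ratios and sort ascending (WSPT): [(2, 4), (5, 4), (3, 1), (7, 1), (8, 1)]
Compute weighted completion times:
  Job (p=2,w=4): C=2, w*C=4*2=8
  Job (p=5,w=4): C=7, w*C=4*7=28
  Job (p=3,w=1): C=10, w*C=1*10=10
  Job (p=7,w=1): C=17, w*C=1*17=17
  Job (p=8,w=1): C=25, w*C=1*25=25
Total weighted completion time = 88

88


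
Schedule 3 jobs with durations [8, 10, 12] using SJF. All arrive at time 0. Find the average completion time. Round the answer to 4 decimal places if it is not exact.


SJF order (ascending): [8, 10, 12]
Completion times:
  Job 1: burst=8, C=8
  Job 2: burst=10, C=18
  Job 3: burst=12, C=30
Average completion = 56/3 = 18.6667

18.6667


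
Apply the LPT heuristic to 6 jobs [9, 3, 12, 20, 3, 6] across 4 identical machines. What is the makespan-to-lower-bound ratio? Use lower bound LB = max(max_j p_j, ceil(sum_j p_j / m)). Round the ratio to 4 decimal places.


LPT order: [20, 12, 9, 6, 3, 3]
Machine loads after assignment: [20, 12, 12, 9]
LPT makespan = 20
Lower bound = max(max_job, ceil(total/4)) = max(20, 14) = 20
Ratio = 20 / 20 = 1.0

1.0


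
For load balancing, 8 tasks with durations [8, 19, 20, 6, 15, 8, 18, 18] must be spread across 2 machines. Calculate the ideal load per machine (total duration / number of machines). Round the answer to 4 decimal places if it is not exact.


Total processing time = 8 + 19 + 20 + 6 + 15 + 8 + 18 + 18 = 112
Number of machines = 2
Ideal balanced load = 112 / 2 = 56.0

56.0


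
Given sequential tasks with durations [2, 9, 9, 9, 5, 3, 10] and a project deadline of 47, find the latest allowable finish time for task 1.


LF(activity 1) = deadline - sum of successor durations
Successors: activities 2 through 7 with durations [9, 9, 9, 5, 3, 10]
Sum of successor durations = 45
LF = 47 - 45 = 2

2


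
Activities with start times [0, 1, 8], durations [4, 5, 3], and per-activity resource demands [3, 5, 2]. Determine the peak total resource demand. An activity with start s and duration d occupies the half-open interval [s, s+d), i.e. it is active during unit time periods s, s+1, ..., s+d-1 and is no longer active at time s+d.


Each activity i is active on [start_i, start_i + duration_i).
Compute total resource usage per time slot:
  t=0: active resources = [3], total = 3
  t=1: active resources = [3, 5], total = 8
  t=2: active resources = [3, 5], total = 8
  t=3: active resources = [3, 5], total = 8
  t=4: active resources = [5], total = 5
  t=5: active resources = [5], total = 5
  t=6: active resources = [], total = 0
  t=7: active resources = [], total = 0
  t=8: active resources = [2], total = 2
  t=9: active resources = [2], total = 2
  t=10: active resources = [2], total = 2
Peak resource demand = 8

8


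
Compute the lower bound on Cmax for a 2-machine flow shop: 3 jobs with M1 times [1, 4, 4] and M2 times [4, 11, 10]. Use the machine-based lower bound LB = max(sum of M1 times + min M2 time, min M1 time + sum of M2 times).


LB1 = sum(M1 times) + min(M2 times) = 9 + 4 = 13
LB2 = min(M1 times) + sum(M2 times) = 1 + 25 = 26
Lower bound = max(LB1, LB2) = max(13, 26) = 26

26


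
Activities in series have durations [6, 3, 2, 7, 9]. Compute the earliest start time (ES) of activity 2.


Activity 2 starts after activities 1 through 1 complete.
Predecessor durations: [6]
ES = 6 = 6

6


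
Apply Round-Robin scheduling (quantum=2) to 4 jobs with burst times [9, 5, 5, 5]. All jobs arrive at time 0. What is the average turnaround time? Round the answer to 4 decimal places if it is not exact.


Time quantum = 2
Execution trace:
  J1 runs 2 units, time = 2
  J2 runs 2 units, time = 4
  J3 runs 2 units, time = 6
  J4 runs 2 units, time = 8
  J1 runs 2 units, time = 10
  J2 runs 2 units, time = 12
  J3 runs 2 units, time = 14
  J4 runs 2 units, time = 16
  J1 runs 2 units, time = 18
  J2 runs 1 units, time = 19
  J3 runs 1 units, time = 20
  J4 runs 1 units, time = 21
  J1 runs 2 units, time = 23
  J1 runs 1 units, time = 24
Finish times: [24, 19, 20, 21]
Average turnaround = 84/4 = 21.0

21.0


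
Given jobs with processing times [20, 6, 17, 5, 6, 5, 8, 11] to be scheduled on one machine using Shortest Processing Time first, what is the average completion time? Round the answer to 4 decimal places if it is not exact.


Sort jobs by processing time (SPT order): [5, 5, 6, 6, 8, 11, 17, 20]
Compute completion times sequentially:
  Job 1: processing = 5, completes at 5
  Job 2: processing = 5, completes at 10
  Job 3: processing = 6, completes at 16
  Job 4: processing = 6, completes at 22
  Job 5: processing = 8, completes at 30
  Job 6: processing = 11, completes at 41
  Job 7: processing = 17, completes at 58
  Job 8: processing = 20, completes at 78
Sum of completion times = 260
Average completion time = 260/8 = 32.5

32.5


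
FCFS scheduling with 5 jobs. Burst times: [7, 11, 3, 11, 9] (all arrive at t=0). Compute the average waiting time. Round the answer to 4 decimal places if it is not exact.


FCFS order (as given): [7, 11, 3, 11, 9]
Waiting times:
  Job 1: wait = 0
  Job 2: wait = 7
  Job 3: wait = 18
  Job 4: wait = 21
  Job 5: wait = 32
Sum of waiting times = 78
Average waiting time = 78/5 = 15.6

15.6


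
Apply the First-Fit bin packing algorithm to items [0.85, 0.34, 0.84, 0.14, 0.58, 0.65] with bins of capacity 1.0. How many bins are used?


Place items sequentially using First-Fit:
  Item 0.85 -> new Bin 1
  Item 0.34 -> new Bin 2
  Item 0.84 -> new Bin 3
  Item 0.14 -> Bin 1 (now 0.99)
  Item 0.58 -> Bin 2 (now 0.92)
  Item 0.65 -> new Bin 4
Total bins used = 4

4


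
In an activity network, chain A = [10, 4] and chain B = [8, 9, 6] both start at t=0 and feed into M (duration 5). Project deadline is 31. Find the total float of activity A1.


Forward pass: ES(A1) = sum of predecessors on chain A = 0
EF = ES + duration = 0 + 10 = 10
Backward pass: LF(M) = deadline = 31; LS(M) = 31 - 5 = 26
LF(A1) = LS(M) - sum(successors on chain A) = 26 - 4 = 22
LS = LF - duration = 22 - 10 = 12
Total float = LS - ES = 12 - 0 = 12

12


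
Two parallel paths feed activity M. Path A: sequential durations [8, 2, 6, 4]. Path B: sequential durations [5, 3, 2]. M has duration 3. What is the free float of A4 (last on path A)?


ES(A4) = sum of predecessors on chain A = 16
EF(A4) = ES + duration = 16 + 4 = 20
Successor of A4 is M. ES(M) = max(sum(A), sum(B)) = max(20, 10) = 20
Free float = ES(successor) - EF(current) = 20 - 20 = 0

0


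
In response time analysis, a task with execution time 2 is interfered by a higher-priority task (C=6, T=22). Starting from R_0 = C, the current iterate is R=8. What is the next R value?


R_next = C + ceil(R_prev / T_hp) * C_hp
ceil(8 / 22) = ceil(0.3636) = 1
Interference = 1 * 6 = 6
R_next = 2 + 6 = 8
R_next = R_prev, so the iteration has converged (response time = 8).

8


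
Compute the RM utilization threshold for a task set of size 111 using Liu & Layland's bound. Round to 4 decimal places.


Compute 2^(1/111) = 1.0062641072
Subtract 1: 1.0062641072 - 1 = 0.0062641072
Multiply by n: 111 * 0.0062641072 = 0.6953158992
Round to 4 dp: 0.6953

0.6953


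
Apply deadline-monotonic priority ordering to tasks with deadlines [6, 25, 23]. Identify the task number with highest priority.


Sort tasks by relative deadline (ascending):
  Task 1: deadline = 6
  Task 3: deadline = 23
  Task 2: deadline = 25
Priority order (highest first): [1, 3, 2]
Highest priority task = 1

1


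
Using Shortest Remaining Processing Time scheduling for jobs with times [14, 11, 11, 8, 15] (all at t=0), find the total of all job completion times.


Since all jobs arrive at t=0, SRPT equals SPT ordering.
SPT order: [8, 11, 11, 14, 15]
Completion times:
  Job 1: p=8, C=8
  Job 2: p=11, C=19
  Job 3: p=11, C=30
  Job 4: p=14, C=44
  Job 5: p=15, C=59
Total completion time = 8 + 19 + 30 + 44 + 59 = 160

160


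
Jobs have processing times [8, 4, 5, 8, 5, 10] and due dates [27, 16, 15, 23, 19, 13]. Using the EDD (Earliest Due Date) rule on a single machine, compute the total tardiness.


Sort by due date (EDD order): [(10, 13), (5, 15), (4, 16), (5, 19), (8, 23), (8, 27)]
Compute completion times and tardiness:
  Job 1: p=10, d=13, C=10, tardiness=max(0,10-13)=0
  Job 2: p=5, d=15, C=15, tardiness=max(0,15-15)=0
  Job 3: p=4, d=16, C=19, tardiness=max(0,19-16)=3
  Job 4: p=5, d=19, C=24, tardiness=max(0,24-19)=5
  Job 5: p=8, d=23, C=32, tardiness=max(0,32-23)=9
  Job 6: p=8, d=27, C=40, tardiness=max(0,40-27)=13
Total tardiness = 30

30


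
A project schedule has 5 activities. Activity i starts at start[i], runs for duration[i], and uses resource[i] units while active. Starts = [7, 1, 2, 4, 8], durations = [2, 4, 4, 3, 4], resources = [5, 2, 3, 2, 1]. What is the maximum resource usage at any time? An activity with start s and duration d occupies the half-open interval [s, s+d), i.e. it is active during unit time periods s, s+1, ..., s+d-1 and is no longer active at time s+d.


Each activity i is active on [start_i, start_i + duration_i).
Compute total resource usage per time slot:
  t=0: active resources = [], total = 0
  t=1: active resources = [2], total = 2
  t=2: active resources = [2, 3], total = 5
  t=3: active resources = [2, 3], total = 5
  t=4: active resources = [2, 3, 2], total = 7
  t=5: active resources = [3, 2], total = 5
  t=6: active resources = [2], total = 2
  t=7: active resources = [5], total = 5
  t=8: active resources = [5, 1], total = 6
  t=9: active resources = [1], total = 1
  t=10: active resources = [1], total = 1
  t=11: active resources = [1], total = 1
Peak resource demand = 7

7


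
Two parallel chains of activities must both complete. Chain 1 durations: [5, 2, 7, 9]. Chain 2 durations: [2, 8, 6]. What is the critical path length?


Path A total = 5 + 2 + 7 + 9 = 23
Path B total = 2 + 8 + 6 = 16
Critical path = longest path = max(23, 16) = 23

23


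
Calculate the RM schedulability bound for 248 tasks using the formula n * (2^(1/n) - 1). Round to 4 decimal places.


Compute 2^(1/248) = 1.0027988578
Subtract 1: 1.0027988578 - 1 = 0.0027988578
Multiply by n: 248 * 0.0027988578 = 0.6941167344
Round to 4 dp: 0.6941

0.6941


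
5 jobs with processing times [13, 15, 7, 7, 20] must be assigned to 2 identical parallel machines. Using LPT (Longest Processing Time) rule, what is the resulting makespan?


Sort jobs in decreasing order (LPT): [20, 15, 13, 7, 7]
Assign each job to the least loaded machine:
  Machine 1: jobs [20, 7, 7], load = 34
  Machine 2: jobs [15, 13], load = 28
Makespan = max load = 34

34


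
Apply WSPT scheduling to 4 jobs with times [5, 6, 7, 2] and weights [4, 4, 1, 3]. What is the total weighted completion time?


Compute p/w ratios and sort ascending (WSPT): [(2, 3), (5, 4), (6, 4), (7, 1)]
Compute weighted completion times:
  Job (p=2,w=3): C=2, w*C=3*2=6
  Job (p=5,w=4): C=7, w*C=4*7=28
  Job (p=6,w=4): C=13, w*C=4*13=52
  Job (p=7,w=1): C=20, w*C=1*20=20
Total weighted completion time = 106

106


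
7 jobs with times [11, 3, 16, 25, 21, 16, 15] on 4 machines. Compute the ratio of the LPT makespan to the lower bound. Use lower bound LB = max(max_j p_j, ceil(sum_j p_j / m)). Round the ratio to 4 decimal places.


LPT order: [25, 21, 16, 16, 15, 11, 3]
Machine loads after assignment: [25, 24, 31, 27]
LPT makespan = 31
Lower bound = max(max_job, ceil(total/4)) = max(25, 27) = 27
Ratio = 31 / 27 = 1.1481

1.1481


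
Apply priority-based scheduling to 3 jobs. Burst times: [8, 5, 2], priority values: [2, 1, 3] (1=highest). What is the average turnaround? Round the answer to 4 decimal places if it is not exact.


Sort by priority (ascending = highest first):
Order: [(1, 5), (2, 8), (3, 2)]
Completion times:
  Priority 1, burst=5, C=5
  Priority 2, burst=8, C=13
  Priority 3, burst=2, C=15
Average turnaround = 33/3 = 11.0

11.0


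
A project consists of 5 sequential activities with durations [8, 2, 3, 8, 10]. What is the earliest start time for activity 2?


Activity 2 starts after activities 1 through 1 complete.
Predecessor durations: [8]
ES = 8 = 8

8


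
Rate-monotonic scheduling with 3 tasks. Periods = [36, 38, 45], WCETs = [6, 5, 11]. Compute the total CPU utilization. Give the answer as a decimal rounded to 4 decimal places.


Compute individual utilizations (exact fractions):
  Task 1: C/T = 6/36 = 1/6 (approx. 0.1667)
  Task 2: C/T = 5/38 (approx. 0.1316)
  Task 3: C/T = 11/45 (approx. 0.2444)
Total utilization U = 1/6 + 5/38 + 11/45 = 464/855
Rounded to 4 decimal places: U = 0.5427
RM (Liu & Layland) bound for 3 tasks = 0.779763; compare with U = 464/855 (approx. 0.542690)
U <= bound, so schedulable by RM sufficient condition.

0.5427


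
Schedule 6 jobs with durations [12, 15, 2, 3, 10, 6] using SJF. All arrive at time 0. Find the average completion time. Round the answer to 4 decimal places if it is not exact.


SJF order (ascending): [2, 3, 6, 10, 12, 15]
Completion times:
  Job 1: burst=2, C=2
  Job 2: burst=3, C=5
  Job 3: burst=6, C=11
  Job 4: burst=10, C=21
  Job 5: burst=12, C=33
  Job 6: burst=15, C=48
Average completion = 120/6 = 20.0

20.0


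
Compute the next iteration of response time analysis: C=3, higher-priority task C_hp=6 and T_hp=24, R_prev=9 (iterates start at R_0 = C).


R_next = C + ceil(R_prev / T_hp) * C_hp
ceil(9 / 24) = ceil(0.375) = 1
Interference = 1 * 6 = 6
R_next = 3 + 6 = 9
R_next = R_prev, so the iteration has converged (response time = 9).

9


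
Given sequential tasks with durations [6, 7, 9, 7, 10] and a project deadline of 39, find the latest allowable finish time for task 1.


LF(activity 1) = deadline - sum of successor durations
Successors: activities 2 through 5 with durations [7, 9, 7, 10]
Sum of successor durations = 33
LF = 39 - 33 = 6

6


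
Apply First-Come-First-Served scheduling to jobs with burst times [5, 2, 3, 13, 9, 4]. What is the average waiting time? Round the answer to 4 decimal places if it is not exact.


FCFS order (as given): [5, 2, 3, 13, 9, 4]
Waiting times:
  Job 1: wait = 0
  Job 2: wait = 5
  Job 3: wait = 7
  Job 4: wait = 10
  Job 5: wait = 23
  Job 6: wait = 32
Sum of waiting times = 77
Average waiting time = 77/6 = 12.8333

12.8333


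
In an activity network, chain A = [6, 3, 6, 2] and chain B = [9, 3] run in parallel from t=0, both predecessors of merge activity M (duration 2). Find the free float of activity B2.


ES(B2) = sum of predecessors on chain B = 9
EF(B2) = ES + duration = 9 + 3 = 12
Successor of B2 is M. ES(M) = max(sum(A), sum(B)) = max(17, 12) = 17
Free float = ES(successor) - EF(current) = 17 - 12 = 5

5


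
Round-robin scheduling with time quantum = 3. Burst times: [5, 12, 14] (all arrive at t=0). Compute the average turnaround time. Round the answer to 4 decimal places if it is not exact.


Time quantum = 3
Execution trace:
  J1 runs 3 units, time = 3
  J2 runs 3 units, time = 6
  J3 runs 3 units, time = 9
  J1 runs 2 units, time = 11
  J2 runs 3 units, time = 14
  J3 runs 3 units, time = 17
  J2 runs 3 units, time = 20
  J3 runs 3 units, time = 23
  J2 runs 3 units, time = 26
  J3 runs 3 units, time = 29
  J3 runs 2 units, time = 31
Finish times: [11, 26, 31]
Average turnaround = 68/3 = 22.6667

22.6667


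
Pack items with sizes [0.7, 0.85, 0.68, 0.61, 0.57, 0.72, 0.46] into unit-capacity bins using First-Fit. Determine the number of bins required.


Place items sequentially using First-Fit:
  Item 0.7 -> new Bin 1
  Item 0.85 -> new Bin 2
  Item 0.68 -> new Bin 3
  Item 0.61 -> new Bin 4
  Item 0.57 -> new Bin 5
  Item 0.72 -> new Bin 6
  Item 0.46 -> new Bin 7
Total bins used = 7

7


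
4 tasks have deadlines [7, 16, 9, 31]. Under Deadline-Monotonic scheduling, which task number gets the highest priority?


Sort tasks by relative deadline (ascending):
  Task 1: deadline = 7
  Task 3: deadline = 9
  Task 2: deadline = 16
  Task 4: deadline = 31
Priority order (highest first): [1, 3, 2, 4]
Highest priority task = 1

1
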